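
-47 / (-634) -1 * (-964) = 611223 / 634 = 964.07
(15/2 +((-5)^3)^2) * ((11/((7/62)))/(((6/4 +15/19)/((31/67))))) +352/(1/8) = 12673989218/40803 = 310614.15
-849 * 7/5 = -5943/5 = -1188.60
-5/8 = -0.62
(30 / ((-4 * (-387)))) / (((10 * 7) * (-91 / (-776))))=194 / 82173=0.00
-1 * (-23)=23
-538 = -538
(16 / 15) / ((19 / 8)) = 128 / 285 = 0.45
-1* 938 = -938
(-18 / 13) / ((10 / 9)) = -81 / 65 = -1.25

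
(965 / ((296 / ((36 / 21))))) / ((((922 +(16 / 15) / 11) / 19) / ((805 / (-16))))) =-1043719875 / 180140864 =-5.79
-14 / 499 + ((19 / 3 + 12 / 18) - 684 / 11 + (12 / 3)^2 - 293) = -1823500 / 5489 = -332.21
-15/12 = -5/4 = -1.25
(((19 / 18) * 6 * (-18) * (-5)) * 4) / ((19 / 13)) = 1560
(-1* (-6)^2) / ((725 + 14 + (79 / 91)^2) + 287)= -298116 / 8502547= -0.04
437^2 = 190969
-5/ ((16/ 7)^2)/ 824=-245/ 210944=-0.00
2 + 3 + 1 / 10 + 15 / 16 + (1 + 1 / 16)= 71 / 10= 7.10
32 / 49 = 0.65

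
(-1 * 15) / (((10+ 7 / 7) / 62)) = -930 / 11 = -84.55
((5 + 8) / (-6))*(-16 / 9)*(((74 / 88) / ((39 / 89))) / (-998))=-3293 / 444609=-0.01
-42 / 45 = -14 / 15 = -0.93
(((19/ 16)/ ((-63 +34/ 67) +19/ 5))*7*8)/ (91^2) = -6365/ 46520292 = -0.00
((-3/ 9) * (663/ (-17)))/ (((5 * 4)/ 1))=13/ 20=0.65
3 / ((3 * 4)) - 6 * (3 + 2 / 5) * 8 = -162.95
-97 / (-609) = 97 / 609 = 0.16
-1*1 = -1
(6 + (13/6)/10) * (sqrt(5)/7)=373 * sqrt(5)/420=1.99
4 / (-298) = -2 / 149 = -0.01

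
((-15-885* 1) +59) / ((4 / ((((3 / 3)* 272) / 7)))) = -57188 / 7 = -8169.71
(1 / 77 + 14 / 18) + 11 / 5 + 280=980563 / 3465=282.99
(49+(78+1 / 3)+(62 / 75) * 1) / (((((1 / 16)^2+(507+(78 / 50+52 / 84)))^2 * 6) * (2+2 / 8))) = 171481497600 / 4683238224087721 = 0.00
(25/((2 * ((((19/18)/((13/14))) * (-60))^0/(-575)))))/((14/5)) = -71875/28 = -2566.96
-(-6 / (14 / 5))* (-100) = -1500 / 7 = -214.29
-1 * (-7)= 7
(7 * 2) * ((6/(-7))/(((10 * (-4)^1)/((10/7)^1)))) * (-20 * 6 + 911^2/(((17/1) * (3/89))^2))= 939070303/867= 1083126.07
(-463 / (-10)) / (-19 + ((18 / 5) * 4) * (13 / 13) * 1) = -463 / 46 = -10.07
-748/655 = -1.14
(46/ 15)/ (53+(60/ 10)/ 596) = 0.06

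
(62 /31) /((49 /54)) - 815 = -39827 /49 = -812.80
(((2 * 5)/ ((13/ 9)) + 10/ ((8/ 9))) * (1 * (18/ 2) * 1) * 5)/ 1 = 42525/ 52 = 817.79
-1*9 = -9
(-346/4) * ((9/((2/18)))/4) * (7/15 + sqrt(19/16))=-14013 * sqrt(19)/32 - 32697/40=-2726.21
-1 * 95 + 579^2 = 335146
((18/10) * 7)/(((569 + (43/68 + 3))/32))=137088/194695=0.70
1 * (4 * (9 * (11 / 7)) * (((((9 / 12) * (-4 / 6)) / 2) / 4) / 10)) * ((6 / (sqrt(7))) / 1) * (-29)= 8613 * sqrt(7) / 980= 23.25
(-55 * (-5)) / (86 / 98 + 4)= 13475 / 239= 56.38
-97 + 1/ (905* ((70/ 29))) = -6144921/ 63350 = -97.00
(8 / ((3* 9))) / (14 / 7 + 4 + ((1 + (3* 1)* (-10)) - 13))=-2 / 243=-0.01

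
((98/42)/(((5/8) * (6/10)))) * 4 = 224/9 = 24.89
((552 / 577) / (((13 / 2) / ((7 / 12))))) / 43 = 644 / 322543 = 0.00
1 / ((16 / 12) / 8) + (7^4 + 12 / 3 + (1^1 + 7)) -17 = 2402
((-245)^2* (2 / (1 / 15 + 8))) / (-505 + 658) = 600250 / 6171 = 97.27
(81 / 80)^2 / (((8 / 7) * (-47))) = -45927 / 2406400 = -0.02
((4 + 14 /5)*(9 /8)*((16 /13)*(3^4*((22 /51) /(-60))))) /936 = -99 /16900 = -0.01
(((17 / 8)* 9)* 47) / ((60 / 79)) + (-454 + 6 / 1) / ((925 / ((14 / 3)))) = 104895761 / 88800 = 1181.26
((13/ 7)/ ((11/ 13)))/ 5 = 0.44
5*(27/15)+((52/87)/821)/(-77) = 49498859/5499879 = 9.00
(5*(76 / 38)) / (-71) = -10 / 71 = -0.14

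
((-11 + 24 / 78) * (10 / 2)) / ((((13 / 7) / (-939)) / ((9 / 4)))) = 60819.70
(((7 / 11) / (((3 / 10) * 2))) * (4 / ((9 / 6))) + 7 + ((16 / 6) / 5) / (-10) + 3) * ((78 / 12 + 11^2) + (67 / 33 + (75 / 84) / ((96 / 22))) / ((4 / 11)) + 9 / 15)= 57047298197 / 33264000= 1714.99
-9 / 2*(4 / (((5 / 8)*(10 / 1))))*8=-576 / 25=-23.04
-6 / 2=-3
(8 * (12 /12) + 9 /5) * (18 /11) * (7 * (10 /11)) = 12348 /121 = 102.05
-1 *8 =-8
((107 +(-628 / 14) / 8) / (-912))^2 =8059921 / 652087296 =0.01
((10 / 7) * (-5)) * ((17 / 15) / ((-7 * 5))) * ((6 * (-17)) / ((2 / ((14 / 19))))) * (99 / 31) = -114444 / 4123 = -27.76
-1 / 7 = -0.14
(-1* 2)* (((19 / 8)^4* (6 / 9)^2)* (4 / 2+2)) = -113.13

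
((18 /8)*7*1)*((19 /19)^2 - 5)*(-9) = 567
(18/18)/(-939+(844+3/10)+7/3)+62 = 171772/2771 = 61.99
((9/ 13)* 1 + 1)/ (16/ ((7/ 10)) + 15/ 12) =616/ 8775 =0.07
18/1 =18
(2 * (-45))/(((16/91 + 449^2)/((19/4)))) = -77805/36691414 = -0.00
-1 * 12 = -12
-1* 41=-41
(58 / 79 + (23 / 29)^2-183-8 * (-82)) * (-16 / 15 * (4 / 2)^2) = -2017037824 / 996585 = -2023.95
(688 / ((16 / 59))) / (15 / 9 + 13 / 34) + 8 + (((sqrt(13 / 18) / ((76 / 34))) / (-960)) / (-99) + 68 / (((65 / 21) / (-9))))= 17*sqrt(26) / 21669120 + 14242922 / 13585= 1048.43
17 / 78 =0.22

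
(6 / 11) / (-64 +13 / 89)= -534 / 62513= -0.01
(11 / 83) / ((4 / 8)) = 22 / 83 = 0.27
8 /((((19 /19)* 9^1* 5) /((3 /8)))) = 0.07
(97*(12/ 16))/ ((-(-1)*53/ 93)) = 27063/ 212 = 127.66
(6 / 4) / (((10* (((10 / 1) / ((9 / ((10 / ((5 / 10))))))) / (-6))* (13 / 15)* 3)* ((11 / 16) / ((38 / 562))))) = -1539 / 1004575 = -0.00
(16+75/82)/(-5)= -3.38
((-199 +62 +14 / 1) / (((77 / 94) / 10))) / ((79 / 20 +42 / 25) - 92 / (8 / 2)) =3854000 / 44583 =86.45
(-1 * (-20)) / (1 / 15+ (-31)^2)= 75 / 3604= 0.02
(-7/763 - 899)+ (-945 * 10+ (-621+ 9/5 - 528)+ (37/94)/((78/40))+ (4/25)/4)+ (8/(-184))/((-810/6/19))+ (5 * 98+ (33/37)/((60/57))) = -1684052297858963/153024522300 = -11005.11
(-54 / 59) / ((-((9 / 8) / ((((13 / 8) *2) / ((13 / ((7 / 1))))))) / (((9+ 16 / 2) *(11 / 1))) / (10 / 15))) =10472 / 59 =177.49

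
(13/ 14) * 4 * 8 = 208/ 7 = 29.71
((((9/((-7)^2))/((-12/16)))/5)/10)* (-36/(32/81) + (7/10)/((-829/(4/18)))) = 27195401/60931500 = 0.45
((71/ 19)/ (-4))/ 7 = -71/ 532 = -0.13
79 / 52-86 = -4393 / 52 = -84.48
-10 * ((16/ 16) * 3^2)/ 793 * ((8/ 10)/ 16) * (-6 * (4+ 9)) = 27/ 61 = 0.44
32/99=0.32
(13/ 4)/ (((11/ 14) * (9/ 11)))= 91/ 18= 5.06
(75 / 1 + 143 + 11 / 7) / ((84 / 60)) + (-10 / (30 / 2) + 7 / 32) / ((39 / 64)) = 894931 / 5733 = 156.10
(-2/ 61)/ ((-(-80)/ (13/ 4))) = -13/ 9760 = -0.00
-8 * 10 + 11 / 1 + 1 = -68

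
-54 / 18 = -3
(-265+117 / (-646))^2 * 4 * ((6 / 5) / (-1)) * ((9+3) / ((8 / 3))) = -792344382723 / 521645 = -1518934.11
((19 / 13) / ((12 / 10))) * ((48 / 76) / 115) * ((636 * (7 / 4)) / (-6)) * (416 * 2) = -23744 / 23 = -1032.35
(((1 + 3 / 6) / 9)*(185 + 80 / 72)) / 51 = 1675 / 2754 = 0.61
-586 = -586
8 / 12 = 2 / 3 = 0.67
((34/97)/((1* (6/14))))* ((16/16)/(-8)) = -119/1164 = -0.10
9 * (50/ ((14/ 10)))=2250/ 7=321.43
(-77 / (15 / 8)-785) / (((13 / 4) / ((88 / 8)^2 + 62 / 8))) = -1276273 / 39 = -32724.95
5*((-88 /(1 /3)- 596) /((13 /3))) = -12900 /13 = -992.31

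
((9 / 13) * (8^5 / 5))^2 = 86973087744 / 4225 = 20585346.21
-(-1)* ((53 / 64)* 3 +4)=415 / 64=6.48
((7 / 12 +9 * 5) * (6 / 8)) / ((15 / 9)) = 20.51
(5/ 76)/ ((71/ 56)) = 70/ 1349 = 0.05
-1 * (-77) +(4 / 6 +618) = 2087 / 3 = 695.67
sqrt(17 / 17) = 1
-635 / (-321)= 635 / 321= 1.98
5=5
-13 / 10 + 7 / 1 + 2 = 77 / 10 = 7.70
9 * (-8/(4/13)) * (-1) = 234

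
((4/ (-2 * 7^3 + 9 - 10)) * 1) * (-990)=1320/ 229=5.76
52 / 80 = 13 / 20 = 0.65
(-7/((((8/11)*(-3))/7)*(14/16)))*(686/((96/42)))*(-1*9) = -554631/8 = -69328.88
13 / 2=6.50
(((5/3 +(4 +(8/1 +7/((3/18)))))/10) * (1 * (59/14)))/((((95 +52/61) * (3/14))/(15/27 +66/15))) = 134030359/23680350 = 5.66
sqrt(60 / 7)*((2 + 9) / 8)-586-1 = -582.97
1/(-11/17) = -17/11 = -1.55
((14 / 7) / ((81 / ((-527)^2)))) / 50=277729 / 2025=137.15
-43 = -43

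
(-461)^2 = 212521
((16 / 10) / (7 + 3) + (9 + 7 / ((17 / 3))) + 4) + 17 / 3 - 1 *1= 24304 / 1275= 19.06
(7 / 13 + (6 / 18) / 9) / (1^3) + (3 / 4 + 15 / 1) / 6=3.20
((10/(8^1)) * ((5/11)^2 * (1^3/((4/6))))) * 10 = 1875/484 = 3.87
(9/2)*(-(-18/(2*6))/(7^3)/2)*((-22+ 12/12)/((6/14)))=-27/56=-0.48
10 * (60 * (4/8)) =300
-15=-15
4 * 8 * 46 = 1472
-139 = -139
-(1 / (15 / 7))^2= -49 / 225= -0.22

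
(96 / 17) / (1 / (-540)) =-51840 / 17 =-3049.41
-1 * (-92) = 92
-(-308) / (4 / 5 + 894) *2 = 1540 / 2237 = 0.69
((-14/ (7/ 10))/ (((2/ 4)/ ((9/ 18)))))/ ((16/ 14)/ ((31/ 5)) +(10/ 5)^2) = -1085/ 227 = -4.78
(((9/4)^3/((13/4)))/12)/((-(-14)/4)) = 243/2912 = 0.08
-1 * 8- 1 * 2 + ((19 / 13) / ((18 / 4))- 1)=-10.68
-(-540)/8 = 135/2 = 67.50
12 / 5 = 2.40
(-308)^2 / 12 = 23716 / 3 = 7905.33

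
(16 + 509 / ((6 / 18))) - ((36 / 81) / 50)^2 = 78114371 / 50625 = 1543.00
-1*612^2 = -374544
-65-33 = -98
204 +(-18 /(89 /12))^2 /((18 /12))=1646988 /7921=207.93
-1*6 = -6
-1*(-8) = 8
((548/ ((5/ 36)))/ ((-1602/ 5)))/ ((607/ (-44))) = 48224/ 54023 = 0.89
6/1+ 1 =7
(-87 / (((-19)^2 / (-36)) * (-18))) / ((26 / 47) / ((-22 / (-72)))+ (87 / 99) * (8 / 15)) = -0.21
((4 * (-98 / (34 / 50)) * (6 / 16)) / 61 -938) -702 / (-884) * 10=-968146 / 1037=-933.60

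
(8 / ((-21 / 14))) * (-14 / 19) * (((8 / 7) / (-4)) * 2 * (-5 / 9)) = 640 / 513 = 1.25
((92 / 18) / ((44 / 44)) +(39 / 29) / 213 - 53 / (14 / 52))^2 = 618611459353801 / 16826500089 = 36764.12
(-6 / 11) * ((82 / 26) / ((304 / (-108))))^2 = -3676347 / 5368792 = -0.68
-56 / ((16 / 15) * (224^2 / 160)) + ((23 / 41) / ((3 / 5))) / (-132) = -317305 / 1818432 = -0.17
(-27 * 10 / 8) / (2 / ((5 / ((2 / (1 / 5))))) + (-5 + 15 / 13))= -1755 / 8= -219.38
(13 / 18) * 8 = 52 / 9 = 5.78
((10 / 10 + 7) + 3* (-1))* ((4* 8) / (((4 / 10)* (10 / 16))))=640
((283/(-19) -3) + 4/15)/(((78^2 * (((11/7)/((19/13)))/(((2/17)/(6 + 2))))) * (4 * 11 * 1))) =-1099/1220191830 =-0.00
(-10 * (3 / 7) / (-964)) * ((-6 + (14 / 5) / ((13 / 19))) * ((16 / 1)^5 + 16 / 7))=-1365248928 / 153517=-8893.14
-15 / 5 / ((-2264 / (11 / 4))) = 33 / 9056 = 0.00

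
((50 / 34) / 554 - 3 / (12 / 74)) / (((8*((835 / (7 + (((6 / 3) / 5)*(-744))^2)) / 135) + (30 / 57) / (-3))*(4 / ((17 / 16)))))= 1546022025567 / 55027188470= 28.10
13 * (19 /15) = 247 /15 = 16.47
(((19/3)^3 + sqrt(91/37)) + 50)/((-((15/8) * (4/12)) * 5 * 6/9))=-32836/225-12 * sqrt(3367)/925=-146.69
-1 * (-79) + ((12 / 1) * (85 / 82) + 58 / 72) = 136153 / 1476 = 92.24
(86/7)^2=7396/49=150.94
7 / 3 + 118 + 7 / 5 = 1826 / 15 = 121.73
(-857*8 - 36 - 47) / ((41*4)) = -6939 / 164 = -42.31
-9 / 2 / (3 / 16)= -24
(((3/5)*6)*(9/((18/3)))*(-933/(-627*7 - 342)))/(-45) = -933/39425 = -0.02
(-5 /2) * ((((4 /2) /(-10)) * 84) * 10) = 420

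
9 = 9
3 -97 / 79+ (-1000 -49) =-82731 / 79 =-1047.23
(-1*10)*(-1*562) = 5620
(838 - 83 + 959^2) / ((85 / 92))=84680112 / 85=996236.61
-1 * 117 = -117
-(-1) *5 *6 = 30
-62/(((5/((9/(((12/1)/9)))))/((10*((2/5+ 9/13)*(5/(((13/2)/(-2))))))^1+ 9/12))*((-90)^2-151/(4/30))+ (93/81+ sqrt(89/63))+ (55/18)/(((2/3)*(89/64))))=7028256238146837*sqrt(623)/239253371056101943391+ 46790896965682202739/239253371056101943391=0.20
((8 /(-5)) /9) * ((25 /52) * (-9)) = 10 /13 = 0.77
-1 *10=-10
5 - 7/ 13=58/ 13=4.46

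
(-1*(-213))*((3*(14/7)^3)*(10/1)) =51120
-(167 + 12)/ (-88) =179/ 88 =2.03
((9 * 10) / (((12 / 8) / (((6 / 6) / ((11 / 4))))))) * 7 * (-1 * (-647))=98814.55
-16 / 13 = -1.23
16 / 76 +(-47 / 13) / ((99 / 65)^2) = -251021 / 186219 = -1.35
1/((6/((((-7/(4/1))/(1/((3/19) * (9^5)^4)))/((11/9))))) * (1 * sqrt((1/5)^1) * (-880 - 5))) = 255310974640195504821 * sqrt(5)/493240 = 1157433895663778.40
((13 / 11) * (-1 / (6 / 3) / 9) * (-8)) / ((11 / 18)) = 104 / 121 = 0.86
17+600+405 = 1022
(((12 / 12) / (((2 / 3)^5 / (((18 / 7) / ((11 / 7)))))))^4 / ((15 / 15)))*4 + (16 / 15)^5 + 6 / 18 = 17372376520105932319 / 182157465600000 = 95370.10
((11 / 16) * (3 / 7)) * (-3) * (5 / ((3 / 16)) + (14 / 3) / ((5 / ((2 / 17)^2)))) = -477081 / 20230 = -23.58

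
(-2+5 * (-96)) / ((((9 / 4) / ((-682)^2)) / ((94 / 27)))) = -84295352768 / 243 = -346894455.84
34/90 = 17/45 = 0.38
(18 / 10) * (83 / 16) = 747 / 80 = 9.34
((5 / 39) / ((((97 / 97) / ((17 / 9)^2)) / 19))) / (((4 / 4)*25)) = 5491 / 15795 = 0.35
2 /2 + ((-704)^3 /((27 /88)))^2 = 942760328706207515353 /729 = 1293224044864482188.41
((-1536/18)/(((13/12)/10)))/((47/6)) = -61440/611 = -100.56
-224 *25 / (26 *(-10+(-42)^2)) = -1400 / 11401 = -0.12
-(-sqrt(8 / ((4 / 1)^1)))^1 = sqrt(2) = 1.41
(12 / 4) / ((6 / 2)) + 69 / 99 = 1.70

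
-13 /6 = -2.17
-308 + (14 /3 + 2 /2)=-907 /3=-302.33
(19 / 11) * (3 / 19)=3 / 11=0.27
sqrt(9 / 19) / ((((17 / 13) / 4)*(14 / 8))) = 624*sqrt(19) / 2261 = 1.20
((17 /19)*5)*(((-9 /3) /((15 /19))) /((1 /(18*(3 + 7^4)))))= -735624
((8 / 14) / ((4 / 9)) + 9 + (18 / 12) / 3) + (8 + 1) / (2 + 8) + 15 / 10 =923 / 70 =13.19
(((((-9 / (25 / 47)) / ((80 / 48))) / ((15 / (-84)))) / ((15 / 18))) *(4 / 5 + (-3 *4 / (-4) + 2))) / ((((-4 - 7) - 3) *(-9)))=49068 / 15625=3.14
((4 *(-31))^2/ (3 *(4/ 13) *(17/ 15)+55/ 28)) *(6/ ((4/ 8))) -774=331571094/ 5479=60516.72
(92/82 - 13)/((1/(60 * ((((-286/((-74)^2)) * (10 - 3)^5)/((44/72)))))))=57458763180/56129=1023691.20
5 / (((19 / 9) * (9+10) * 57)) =0.00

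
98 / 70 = 7 / 5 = 1.40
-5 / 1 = -5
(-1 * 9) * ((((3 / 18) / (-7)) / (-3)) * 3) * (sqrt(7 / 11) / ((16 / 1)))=-3 * sqrt(77) / 2464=-0.01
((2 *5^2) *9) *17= 7650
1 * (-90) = -90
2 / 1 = 2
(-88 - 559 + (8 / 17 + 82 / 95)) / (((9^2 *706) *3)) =-1042751 / 277066170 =-0.00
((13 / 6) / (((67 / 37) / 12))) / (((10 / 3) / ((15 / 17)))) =4329 / 1139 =3.80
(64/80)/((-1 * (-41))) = 0.02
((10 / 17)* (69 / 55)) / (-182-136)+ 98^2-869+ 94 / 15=1299520064 / 148665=8741.26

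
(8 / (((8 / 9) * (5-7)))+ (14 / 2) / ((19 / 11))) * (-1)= 17 / 38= 0.45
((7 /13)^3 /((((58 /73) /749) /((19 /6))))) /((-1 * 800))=-356330009 /611644800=-0.58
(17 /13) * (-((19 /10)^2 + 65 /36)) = -41429 /5850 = -7.08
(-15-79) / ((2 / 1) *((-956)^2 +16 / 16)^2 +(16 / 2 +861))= -94 / 1670561680807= -0.00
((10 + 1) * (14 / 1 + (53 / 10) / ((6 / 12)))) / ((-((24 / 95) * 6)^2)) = -117.77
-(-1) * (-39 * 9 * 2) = -702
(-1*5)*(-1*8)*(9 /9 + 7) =320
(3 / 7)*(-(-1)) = 0.43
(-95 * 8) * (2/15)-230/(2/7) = -2719/3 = -906.33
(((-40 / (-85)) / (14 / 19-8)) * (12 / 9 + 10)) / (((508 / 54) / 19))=-4332 / 2921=-1.48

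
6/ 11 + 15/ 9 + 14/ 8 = 523/ 132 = 3.96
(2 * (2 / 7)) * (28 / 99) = 16 / 99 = 0.16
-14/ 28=-1/ 2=-0.50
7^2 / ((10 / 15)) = 147 / 2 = 73.50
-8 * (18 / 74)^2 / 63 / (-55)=0.00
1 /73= 0.01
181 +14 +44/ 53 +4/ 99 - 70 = 660443/ 5247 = 125.87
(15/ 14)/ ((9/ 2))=5/ 21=0.24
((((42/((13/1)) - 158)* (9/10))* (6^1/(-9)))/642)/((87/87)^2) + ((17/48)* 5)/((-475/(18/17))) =148739/1057160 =0.14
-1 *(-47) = 47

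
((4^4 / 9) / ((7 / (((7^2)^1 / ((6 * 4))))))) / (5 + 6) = 0.75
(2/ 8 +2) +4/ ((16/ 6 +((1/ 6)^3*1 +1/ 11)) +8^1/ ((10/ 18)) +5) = 2559663/ 1053148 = 2.43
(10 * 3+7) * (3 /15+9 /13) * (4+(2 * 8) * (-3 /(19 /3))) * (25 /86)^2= -4560250 /456703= -9.99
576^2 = 331776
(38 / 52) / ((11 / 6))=57 / 143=0.40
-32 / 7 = -4.57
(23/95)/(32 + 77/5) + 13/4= 3.26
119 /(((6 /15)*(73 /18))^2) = 240975 /5329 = 45.22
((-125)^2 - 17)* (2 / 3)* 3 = 31216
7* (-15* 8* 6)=-5040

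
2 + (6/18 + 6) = 25/3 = 8.33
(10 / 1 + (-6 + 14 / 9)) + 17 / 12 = 251 / 36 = 6.97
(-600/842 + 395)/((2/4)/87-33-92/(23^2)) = -664311990/55883119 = -11.89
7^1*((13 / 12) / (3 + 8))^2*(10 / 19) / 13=455 / 165528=0.00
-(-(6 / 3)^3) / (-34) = -4 / 17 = -0.24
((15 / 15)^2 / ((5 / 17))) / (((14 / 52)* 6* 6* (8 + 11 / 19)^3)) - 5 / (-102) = 1149705719 / 23191150185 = 0.05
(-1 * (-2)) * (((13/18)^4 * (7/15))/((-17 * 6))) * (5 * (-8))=199927/2007666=0.10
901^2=811801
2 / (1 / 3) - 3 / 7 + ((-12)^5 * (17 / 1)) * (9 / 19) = -266498331 / 133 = -2003746.85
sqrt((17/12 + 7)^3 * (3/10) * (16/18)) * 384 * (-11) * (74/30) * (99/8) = -1808708 * sqrt(505)/25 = -1625826.28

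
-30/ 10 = -3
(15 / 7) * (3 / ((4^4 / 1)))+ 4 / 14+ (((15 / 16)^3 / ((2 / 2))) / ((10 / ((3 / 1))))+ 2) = 146687 / 57344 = 2.56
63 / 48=21 / 16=1.31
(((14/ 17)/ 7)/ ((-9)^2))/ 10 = 1/ 6885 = 0.00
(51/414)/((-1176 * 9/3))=-17/486864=-0.00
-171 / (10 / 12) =-1026 / 5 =-205.20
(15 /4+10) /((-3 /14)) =-385 /6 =-64.17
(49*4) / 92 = 49 / 23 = 2.13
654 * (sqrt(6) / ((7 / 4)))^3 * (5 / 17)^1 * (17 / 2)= 627840 * sqrt(6) / 343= 4483.64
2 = 2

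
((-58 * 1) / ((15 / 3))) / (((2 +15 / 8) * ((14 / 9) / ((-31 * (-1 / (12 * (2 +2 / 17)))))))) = -493 / 210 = -2.35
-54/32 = -1.69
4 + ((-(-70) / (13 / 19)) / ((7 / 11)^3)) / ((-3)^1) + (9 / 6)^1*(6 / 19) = -4642475 / 36309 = -127.86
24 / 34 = 12 / 17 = 0.71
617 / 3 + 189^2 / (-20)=-94823 / 60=-1580.38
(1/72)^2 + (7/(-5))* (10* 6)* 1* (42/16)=-1143071/5184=-220.50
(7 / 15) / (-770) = -1 / 1650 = -0.00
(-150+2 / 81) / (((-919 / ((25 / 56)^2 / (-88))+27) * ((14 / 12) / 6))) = -30370000 / 15978782421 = -0.00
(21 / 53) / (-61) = -21 / 3233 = -0.01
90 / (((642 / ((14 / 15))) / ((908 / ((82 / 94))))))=136.19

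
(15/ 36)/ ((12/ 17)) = 85/ 144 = 0.59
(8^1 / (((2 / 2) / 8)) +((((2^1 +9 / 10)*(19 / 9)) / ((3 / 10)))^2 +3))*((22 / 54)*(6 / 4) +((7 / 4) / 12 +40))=517123459 / 26244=19704.45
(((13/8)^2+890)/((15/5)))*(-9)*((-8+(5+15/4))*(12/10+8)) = -11825703/640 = -18477.66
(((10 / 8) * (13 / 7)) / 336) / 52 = 5 / 37632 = 0.00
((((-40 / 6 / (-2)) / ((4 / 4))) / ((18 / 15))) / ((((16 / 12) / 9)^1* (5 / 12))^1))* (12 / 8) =67.50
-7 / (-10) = 7 / 10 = 0.70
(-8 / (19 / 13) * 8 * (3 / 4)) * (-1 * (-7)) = -4368 / 19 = -229.89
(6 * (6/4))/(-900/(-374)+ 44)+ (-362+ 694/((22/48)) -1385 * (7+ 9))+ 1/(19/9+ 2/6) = -1002653372/47729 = -21007.22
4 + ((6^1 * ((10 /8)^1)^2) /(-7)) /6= 423 /112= 3.78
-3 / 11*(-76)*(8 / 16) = 10.36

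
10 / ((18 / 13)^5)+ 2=3746033 / 944784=3.96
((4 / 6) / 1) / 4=1 / 6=0.17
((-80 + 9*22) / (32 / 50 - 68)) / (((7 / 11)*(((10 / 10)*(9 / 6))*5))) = -3245 / 8841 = -0.37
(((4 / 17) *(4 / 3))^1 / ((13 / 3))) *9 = 144 / 221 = 0.65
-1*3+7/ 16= -41/ 16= -2.56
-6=-6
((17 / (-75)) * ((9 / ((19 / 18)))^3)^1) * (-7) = 168643944 / 171475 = 983.49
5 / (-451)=-0.01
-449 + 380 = -69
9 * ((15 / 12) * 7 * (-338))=-53235 / 2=-26617.50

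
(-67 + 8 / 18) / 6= -11.09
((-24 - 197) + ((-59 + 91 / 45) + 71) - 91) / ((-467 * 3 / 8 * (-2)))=-0.85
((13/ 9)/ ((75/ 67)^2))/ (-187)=-58357/ 9466875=-0.01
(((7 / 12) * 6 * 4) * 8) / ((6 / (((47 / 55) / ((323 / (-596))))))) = -29.43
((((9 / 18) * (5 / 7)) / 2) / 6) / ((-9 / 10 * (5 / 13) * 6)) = -65 / 4536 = -0.01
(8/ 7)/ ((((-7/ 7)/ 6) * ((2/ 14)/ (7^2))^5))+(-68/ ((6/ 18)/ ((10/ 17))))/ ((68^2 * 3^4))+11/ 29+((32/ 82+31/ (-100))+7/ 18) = -30203499090801044409877/ 927776700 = -32554707496751.15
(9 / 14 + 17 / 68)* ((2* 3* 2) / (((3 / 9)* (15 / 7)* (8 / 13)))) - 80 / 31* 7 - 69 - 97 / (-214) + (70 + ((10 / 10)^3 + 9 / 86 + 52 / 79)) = 858757379 / 90142792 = 9.53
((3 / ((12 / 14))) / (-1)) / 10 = -7 / 20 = -0.35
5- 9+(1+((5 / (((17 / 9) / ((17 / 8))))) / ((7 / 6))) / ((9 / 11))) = 81 / 28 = 2.89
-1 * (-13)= 13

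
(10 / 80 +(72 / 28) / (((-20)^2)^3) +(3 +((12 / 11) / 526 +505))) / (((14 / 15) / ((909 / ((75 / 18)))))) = 2693860983537008697 / 22681120000000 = 118771.07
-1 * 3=-3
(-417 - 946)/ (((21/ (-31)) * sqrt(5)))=42253 * sqrt(5)/ 105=899.82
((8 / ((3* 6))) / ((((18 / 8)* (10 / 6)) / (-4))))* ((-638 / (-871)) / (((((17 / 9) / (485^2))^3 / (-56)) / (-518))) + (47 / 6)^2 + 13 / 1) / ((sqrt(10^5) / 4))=-50571858389497366069931839768* sqrt(10) / 649906993125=-246069452567881006.80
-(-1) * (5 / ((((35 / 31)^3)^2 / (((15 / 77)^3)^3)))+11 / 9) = 123139616964390385624618 / 100750515302255133524517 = 1.22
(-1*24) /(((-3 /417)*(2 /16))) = 26688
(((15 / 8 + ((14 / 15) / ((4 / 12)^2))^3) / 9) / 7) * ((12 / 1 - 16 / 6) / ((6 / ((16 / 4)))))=198193 / 3375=58.72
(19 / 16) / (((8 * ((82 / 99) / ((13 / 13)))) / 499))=938619 / 10496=89.43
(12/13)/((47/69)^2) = 1.99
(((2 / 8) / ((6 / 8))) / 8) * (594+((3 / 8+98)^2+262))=438.90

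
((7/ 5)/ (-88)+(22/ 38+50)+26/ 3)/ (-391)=-1485481/ 9806280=-0.15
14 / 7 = 2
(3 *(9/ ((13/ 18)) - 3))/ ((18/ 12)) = 246/ 13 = 18.92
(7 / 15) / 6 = 7 / 90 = 0.08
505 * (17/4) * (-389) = -3339565/4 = -834891.25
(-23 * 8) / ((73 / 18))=-3312 / 73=-45.37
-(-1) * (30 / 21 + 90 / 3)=220 / 7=31.43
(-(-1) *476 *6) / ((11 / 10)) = 28560 / 11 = 2596.36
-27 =-27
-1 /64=-0.02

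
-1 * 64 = -64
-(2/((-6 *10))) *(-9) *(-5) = 3/2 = 1.50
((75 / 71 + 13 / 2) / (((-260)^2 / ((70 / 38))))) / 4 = 7511 / 145907840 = 0.00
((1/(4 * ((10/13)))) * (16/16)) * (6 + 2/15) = 299/150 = 1.99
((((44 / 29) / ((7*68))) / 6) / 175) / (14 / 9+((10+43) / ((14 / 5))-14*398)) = -33 / 60348586025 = -0.00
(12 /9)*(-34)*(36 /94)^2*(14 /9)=-22848 /2209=-10.34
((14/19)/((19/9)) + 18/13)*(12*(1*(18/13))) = 1757376/61009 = 28.81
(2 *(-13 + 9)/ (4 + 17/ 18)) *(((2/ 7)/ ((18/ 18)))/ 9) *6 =-192/ 623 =-0.31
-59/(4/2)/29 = -59/58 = -1.02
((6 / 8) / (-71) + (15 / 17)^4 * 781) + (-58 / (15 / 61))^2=299439750862841 / 5336991900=56106.47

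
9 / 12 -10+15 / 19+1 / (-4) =-331 / 38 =-8.71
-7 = -7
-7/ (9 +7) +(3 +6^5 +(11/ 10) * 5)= 124545/ 16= 7784.06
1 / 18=0.06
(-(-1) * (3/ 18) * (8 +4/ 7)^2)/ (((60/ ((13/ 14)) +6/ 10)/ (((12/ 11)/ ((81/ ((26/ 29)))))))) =0.00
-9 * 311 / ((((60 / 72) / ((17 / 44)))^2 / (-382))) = 1390518009 / 6050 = 229837.69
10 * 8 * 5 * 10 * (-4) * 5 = -80000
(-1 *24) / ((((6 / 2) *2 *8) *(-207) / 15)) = 5 / 138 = 0.04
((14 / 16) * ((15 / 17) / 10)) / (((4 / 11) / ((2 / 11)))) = 21 / 544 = 0.04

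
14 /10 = 7 /5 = 1.40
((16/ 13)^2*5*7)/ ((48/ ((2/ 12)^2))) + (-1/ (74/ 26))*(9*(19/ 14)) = -10071029/ 2363634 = -4.26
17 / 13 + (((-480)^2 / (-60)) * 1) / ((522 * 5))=-185 / 1131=-0.16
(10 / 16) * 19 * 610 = 28975 / 4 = 7243.75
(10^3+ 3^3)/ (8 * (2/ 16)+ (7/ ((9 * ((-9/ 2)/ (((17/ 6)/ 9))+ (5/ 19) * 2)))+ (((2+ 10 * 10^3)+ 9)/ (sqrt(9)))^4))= 3161817/ 381760607598493405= 0.00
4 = 4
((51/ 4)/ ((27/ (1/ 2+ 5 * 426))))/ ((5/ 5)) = 72437/ 72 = 1006.07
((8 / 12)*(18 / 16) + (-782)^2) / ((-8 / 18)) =-22014891 / 16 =-1375930.69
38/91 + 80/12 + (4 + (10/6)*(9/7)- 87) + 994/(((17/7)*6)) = -8597/1547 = -5.56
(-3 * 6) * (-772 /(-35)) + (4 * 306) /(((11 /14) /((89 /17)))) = 2987064 /385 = 7758.61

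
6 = 6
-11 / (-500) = 11 / 500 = 0.02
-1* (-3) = 3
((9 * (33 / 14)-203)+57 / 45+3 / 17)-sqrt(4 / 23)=-643823 / 3570-2 * sqrt(23) / 23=-180.76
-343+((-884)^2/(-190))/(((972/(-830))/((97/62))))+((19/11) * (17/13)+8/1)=105650333912/20467161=5161.94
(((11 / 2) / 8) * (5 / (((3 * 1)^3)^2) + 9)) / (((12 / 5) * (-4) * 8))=-180565 / 2239488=-0.08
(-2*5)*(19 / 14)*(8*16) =-12160 / 7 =-1737.14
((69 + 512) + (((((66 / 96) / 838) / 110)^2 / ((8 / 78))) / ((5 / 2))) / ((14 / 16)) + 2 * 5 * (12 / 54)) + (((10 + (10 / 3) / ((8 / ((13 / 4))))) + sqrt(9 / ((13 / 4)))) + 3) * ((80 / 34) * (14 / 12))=280 * sqrt(13) / 221 + 14984926290213967 / 24067306368000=627.19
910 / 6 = 455 / 3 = 151.67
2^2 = 4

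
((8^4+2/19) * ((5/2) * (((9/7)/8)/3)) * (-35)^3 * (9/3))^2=115034111312769140625/23104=4978969499340769.59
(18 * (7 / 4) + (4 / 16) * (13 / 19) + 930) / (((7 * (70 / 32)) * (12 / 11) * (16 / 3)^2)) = 344553 / 170240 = 2.02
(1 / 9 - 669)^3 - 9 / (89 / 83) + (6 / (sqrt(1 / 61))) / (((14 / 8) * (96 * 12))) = -19416882056563 / 64881 + sqrt(61) / 336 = -299269155.15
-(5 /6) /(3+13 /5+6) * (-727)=18175 /348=52.23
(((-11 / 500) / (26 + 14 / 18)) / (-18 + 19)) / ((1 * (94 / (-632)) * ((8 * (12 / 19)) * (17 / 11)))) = 544863 / 770236000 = 0.00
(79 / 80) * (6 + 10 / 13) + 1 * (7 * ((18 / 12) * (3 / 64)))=59711 / 8320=7.18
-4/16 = -1/4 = -0.25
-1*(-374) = 374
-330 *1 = -330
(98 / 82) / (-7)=-7 / 41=-0.17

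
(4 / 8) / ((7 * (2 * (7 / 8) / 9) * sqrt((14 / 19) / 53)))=9 * sqrt(14098) / 343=3.12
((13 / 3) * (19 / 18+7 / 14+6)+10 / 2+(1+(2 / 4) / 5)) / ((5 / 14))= 73409 / 675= 108.75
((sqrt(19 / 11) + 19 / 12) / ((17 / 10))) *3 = 30 *sqrt(209) / 187 + 95 / 34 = 5.11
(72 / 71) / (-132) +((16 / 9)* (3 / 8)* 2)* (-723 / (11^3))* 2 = -137614 / 94501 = -1.46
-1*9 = -9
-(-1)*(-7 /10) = -7 /10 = -0.70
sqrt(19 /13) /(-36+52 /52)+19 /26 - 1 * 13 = -319 /26 - sqrt(247) /455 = -12.30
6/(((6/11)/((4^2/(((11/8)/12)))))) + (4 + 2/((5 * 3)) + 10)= 23252/15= 1550.13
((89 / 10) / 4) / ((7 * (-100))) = -89 / 28000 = -0.00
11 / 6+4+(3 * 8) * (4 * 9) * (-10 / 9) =-5725 / 6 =-954.17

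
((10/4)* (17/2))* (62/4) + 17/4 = 2669/8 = 333.62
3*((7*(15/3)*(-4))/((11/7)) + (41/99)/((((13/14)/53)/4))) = 7028/429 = 16.38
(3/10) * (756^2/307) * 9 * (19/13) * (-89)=-13047309576/19955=-653836.61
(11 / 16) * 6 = 33 / 8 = 4.12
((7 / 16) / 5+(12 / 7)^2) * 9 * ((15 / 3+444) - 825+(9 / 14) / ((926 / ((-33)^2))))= -519385474521 / 50818880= -10220.33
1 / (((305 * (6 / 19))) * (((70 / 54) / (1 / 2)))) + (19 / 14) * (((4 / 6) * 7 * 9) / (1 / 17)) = 41376471 / 42700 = 969.00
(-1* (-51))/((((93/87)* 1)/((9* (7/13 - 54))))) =-9251145/403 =-22955.69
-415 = -415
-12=-12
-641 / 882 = -0.73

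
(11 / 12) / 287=11 / 3444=0.00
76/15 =5.07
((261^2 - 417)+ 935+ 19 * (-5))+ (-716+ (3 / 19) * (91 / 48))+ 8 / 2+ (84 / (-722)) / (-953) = 373384791705 / 5504528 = 67832.30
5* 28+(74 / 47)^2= 314736 / 2209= 142.48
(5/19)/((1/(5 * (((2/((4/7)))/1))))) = 4.61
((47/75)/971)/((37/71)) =3337/2694525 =0.00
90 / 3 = 30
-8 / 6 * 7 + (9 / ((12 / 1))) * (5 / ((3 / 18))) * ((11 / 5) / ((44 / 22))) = 185 / 12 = 15.42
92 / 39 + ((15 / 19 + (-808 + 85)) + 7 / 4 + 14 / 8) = -1061633 / 1482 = -716.35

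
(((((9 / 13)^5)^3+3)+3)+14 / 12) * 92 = 659.70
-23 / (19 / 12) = -276 / 19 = -14.53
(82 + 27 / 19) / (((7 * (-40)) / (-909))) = 288153 / 1064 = 270.82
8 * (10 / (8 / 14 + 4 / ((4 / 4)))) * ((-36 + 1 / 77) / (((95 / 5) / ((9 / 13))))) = -22.95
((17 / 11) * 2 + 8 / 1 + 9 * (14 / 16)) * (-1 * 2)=-1669 / 44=-37.93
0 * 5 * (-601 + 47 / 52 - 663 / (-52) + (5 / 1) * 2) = 0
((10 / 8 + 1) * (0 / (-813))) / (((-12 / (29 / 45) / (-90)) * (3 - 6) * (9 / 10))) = 0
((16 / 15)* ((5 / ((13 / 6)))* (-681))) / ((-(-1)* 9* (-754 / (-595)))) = -2161040 / 14703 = -146.98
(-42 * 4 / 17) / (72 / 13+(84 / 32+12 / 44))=-1.17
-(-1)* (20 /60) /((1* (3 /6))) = 2 /3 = 0.67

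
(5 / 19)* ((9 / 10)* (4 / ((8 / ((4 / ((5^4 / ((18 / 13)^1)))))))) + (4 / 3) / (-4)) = -40139 / 463125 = -0.09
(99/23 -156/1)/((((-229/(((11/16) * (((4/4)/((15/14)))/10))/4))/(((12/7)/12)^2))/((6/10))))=38379/294952000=0.00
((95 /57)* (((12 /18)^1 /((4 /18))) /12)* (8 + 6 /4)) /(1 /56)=221.67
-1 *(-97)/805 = 97/805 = 0.12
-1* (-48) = 48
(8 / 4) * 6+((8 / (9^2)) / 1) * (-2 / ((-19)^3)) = 6666964 / 555579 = 12.00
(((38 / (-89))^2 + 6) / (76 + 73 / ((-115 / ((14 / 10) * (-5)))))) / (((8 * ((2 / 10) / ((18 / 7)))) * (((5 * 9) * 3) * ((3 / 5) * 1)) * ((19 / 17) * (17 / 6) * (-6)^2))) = 14078875 / 1052553284244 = 0.00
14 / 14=1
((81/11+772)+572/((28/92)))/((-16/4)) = -204727/308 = -664.70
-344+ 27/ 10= -3413/ 10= -341.30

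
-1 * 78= -78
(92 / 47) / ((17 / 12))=1104 / 799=1.38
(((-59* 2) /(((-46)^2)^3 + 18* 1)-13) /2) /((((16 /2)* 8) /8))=-3848933125 /4737148457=-0.81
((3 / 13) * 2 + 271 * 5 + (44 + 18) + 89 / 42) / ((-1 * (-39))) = 775091 / 21294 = 36.40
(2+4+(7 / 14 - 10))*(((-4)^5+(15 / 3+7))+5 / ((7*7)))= 49583 / 14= 3541.64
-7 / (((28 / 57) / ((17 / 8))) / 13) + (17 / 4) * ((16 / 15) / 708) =-33444491 / 84960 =-393.65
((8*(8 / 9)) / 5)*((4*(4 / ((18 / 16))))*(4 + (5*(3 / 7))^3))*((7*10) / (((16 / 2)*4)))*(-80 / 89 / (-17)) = 194437120 / 6005097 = 32.38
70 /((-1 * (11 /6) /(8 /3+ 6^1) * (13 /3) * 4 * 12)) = -35 /22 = -1.59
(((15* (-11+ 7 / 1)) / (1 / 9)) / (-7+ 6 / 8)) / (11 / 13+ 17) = 702 / 145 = 4.84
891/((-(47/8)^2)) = -25.81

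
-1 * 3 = -3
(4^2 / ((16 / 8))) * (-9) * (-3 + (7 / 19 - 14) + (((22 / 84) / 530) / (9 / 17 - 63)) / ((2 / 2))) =7470281473 / 6238365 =1197.47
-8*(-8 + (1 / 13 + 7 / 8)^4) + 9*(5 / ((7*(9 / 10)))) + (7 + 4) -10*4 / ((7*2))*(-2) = 81.29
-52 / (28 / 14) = -26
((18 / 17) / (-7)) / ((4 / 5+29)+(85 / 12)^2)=-12960 / 6852139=-0.00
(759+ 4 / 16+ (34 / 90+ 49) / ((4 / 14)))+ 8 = 169213 / 180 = 940.07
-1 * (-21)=21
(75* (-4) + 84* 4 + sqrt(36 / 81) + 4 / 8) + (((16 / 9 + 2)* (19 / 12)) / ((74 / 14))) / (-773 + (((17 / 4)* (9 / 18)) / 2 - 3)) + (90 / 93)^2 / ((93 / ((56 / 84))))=27433563046915 / 738018460782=37.17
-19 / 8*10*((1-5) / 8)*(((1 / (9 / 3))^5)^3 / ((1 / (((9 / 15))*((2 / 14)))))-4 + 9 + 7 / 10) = 36259688027 / 535692528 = 67.69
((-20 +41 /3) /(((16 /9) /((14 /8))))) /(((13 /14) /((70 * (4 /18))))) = -104.44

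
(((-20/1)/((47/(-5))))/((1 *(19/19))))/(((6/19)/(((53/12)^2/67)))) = 1334275/680184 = 1.96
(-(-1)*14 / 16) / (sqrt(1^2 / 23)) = 7*sqrt(23) / 8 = 4.20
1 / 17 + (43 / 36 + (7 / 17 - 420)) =-256021 / 612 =-418.33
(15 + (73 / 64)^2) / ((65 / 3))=200307 / 266240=0.75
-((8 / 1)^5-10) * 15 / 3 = -163790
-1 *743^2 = -552049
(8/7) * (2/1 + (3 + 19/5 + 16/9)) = 544/45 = 12.09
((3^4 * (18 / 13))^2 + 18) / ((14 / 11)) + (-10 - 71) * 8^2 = 5575761 / 1183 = 4713.24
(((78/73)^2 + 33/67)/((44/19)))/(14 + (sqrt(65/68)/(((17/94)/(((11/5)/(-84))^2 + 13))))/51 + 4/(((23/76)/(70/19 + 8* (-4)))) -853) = -141464491211480979055235400000/243215346681997448237221590302851 -4833807567777900045438300* sqrt(1105)/243215346681997448237221590302851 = -0.00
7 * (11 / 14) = 5.50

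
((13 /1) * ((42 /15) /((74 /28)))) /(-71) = -2548 /13135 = -0.19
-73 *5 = -365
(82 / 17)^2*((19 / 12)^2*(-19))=-11529979 / 10404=-1108.23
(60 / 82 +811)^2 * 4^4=283551990016 / 1681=168680541.35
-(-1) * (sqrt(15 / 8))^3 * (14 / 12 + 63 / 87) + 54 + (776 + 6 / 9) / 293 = 1645 * sqrt(30) / 1856 + 49796 / 879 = 61.51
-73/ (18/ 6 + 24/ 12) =-73/ 5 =-14.60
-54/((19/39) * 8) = -1053/76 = -13.86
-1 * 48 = -48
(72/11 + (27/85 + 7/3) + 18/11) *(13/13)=30386/2805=10.83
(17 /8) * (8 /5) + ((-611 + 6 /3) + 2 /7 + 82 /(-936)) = -9916483 /16380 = -605.40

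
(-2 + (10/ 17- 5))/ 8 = -109/ 136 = -0.80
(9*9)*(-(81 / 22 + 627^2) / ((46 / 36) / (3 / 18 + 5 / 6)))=-6305061951 / 253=-24921193.48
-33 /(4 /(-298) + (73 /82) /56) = -22578864 /1693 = -13336.60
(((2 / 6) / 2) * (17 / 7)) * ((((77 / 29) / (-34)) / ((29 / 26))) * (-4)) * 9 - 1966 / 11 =-1643968 / 9251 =-177.71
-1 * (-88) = 88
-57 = -57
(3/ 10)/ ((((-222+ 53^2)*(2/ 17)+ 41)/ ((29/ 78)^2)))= 14297/ 119063880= 0.00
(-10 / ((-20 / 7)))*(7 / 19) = 49 / 38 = 1.29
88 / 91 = 0.97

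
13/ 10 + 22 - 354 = -3307/ 10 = -330.70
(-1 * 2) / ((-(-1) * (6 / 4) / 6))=-8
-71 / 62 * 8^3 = -18176 / 31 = -586.32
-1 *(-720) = 720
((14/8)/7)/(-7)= -1/28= -0.04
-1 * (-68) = 68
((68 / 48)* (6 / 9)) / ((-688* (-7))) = 17 / 86688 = 0.00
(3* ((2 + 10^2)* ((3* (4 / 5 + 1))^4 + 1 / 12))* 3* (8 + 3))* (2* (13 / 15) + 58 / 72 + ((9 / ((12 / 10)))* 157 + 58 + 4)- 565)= 145347173264293 / 25000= 5813886930.57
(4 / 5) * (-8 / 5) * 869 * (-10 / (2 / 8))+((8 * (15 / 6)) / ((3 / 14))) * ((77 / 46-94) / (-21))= 46474748 / 1035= 44903.14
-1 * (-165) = 165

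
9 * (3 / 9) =3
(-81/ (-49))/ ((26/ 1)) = 81/ 1274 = 0.06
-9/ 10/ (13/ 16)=-1.11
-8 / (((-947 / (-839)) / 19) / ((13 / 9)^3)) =-280179016 / 690363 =-405.84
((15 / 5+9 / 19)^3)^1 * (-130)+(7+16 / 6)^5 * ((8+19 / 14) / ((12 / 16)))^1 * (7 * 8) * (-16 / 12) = -1179592918776304 / 15000633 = -78636209.47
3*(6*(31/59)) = 558/59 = 9.46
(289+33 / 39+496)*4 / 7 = 40864 / 91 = 449.05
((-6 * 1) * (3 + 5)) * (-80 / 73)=3840 / 73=52.60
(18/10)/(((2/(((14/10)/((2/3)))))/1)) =189/100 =1.89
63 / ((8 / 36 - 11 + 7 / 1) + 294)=567 / 2612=0.22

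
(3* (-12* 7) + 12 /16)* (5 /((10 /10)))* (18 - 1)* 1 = -85425 /4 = -21356.25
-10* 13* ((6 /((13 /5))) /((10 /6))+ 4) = -700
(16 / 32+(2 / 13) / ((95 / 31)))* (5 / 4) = 1359 / 1976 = 0.69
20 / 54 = 10 / 27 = 0.37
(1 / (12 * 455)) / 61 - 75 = -24979499 / 333060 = -75.00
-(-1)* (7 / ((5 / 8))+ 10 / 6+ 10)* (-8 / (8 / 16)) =-5488 / 15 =-365.87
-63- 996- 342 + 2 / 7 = -9805 / 7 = -1400.71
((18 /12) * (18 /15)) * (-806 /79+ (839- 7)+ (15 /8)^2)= 37555047 /25280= 1485.56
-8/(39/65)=-40/3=-13.33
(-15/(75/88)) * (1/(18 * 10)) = -22/225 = -0.10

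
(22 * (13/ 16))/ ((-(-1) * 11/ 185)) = 2405/ 8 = 300.62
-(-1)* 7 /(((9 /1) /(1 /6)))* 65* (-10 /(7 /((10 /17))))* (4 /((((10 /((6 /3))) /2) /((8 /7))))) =-41600 /3213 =-12.95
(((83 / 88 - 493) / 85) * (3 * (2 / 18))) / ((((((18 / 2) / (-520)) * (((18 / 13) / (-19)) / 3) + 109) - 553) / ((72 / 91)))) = 42781388 / 12441457259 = 0.00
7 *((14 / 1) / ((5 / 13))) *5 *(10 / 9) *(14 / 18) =89180 / 81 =1100.99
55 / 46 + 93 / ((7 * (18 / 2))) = 2581 / 966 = 2.67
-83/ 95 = -0.87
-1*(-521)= 521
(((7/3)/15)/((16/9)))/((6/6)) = 0.09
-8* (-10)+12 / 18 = 242 / 3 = 80.67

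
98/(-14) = -7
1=1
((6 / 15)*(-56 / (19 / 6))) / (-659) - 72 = -4506888 / 62605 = -71.99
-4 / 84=-1 / 21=-0.05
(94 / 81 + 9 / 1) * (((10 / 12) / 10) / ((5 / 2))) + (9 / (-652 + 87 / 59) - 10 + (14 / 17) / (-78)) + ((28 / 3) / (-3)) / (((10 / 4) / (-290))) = 7238911572883 / 20611748430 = 351.20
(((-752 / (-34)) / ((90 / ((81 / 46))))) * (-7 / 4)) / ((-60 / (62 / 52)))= 30597 / 2033200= 0.02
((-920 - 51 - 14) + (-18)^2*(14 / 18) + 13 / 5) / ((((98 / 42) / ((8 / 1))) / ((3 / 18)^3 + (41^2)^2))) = -318435814972 / 45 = -7076351443.82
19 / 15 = 1.27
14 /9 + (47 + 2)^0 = 23 /9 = 2.56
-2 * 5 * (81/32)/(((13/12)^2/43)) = -156735/169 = -927.43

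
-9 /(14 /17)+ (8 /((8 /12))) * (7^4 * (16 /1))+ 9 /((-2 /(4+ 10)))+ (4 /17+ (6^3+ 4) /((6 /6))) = 109750917 /238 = 461138.31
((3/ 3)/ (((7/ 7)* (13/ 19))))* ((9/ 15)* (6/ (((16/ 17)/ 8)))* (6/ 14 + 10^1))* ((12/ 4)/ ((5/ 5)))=636633/ 455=1399.19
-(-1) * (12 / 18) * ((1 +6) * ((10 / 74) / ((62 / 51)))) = 595 / 1147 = 0.52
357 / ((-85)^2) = 21 / 425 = 0.05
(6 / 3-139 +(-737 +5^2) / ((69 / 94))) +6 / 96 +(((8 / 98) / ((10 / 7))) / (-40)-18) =-217332601 / 193200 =-1124.91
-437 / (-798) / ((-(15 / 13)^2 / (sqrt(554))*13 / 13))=-3887*sqrt(554) / 9450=-9.68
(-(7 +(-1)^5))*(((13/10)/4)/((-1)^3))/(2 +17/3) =117/460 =0.25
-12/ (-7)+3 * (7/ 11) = 279/ 77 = 3.62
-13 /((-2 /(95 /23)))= 1235 /46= 26.85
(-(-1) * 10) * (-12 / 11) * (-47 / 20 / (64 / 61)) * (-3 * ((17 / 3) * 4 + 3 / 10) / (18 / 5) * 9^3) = -480013209 / 1408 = -340918.47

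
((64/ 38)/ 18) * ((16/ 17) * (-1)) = -0.09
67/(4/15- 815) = -1005/12221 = -0.08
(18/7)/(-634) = -9/2219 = -0.00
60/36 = 5/3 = 1.67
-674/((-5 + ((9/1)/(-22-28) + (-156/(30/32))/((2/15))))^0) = -674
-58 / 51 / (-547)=58 / 27897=0.00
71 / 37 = 1.92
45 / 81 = 5 / 9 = 0.56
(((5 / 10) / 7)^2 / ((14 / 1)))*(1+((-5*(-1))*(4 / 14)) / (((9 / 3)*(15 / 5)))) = 73 / 172872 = 0.00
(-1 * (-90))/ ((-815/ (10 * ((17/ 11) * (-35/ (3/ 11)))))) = 35700/ 163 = 219.02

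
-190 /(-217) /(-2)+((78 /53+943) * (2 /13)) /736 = -13225071 /55020784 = -0.24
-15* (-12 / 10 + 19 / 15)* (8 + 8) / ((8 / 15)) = -30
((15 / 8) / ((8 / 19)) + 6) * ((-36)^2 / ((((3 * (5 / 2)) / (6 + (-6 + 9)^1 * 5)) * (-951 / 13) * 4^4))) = -1643733 / 811520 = -2.03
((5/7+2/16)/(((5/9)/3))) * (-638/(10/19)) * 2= -7691409/700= -10987.73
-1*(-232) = 232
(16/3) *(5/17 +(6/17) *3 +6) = 2000/51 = 39.22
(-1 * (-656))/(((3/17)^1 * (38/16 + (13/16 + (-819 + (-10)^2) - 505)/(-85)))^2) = 350654566400/4678970409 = 74.94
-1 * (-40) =40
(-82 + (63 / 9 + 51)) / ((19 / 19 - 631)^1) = 0.04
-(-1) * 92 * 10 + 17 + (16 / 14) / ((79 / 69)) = 518713 / 553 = 938.00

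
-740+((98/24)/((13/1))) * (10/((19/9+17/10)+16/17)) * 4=-69697120/94523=-737.36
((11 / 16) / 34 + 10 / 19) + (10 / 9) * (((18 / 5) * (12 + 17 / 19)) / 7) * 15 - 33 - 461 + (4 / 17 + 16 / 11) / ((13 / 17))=-380.72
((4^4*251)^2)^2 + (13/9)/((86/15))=4398194722943551930433/258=17047266367998263296.25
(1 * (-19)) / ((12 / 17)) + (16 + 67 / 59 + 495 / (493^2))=-1682763865 / 172078692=-9.78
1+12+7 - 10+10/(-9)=80/9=8.89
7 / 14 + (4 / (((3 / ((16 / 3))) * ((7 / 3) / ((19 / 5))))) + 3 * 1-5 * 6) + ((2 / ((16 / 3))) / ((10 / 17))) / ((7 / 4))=-6113 / 420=-14.55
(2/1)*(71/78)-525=-20404/39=-523.18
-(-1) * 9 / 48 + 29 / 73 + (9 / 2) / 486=18733 / 31536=0.59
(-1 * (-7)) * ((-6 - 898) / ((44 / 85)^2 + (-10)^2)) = -63.11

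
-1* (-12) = 12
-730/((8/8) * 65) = -146/13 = -11.23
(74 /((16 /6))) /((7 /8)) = 222 /7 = 31.71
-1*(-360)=360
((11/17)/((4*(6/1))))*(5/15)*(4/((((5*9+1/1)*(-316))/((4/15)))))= -11/16680060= -0.00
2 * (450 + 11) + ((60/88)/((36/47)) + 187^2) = 9475459/264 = 35891.89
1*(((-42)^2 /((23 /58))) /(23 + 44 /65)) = 738920 /3933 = 187.88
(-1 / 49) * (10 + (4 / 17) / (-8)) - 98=-163607 / 1666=-98.20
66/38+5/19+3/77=157/77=2.04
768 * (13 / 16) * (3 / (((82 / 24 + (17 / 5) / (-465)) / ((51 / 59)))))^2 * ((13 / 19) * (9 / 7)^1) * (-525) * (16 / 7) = -12957724224000000 / 34001200093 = -381096.08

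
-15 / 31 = -0.48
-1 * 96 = -96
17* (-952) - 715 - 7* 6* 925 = -55749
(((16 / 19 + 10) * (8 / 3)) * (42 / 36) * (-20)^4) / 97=922880000 / 16587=55638.75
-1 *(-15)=15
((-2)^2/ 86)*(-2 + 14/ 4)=3/ 43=0.07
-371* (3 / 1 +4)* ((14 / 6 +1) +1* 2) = -41552 / 3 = -13850.67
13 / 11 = 1.18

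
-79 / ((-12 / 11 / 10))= 4345 / 6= 724.17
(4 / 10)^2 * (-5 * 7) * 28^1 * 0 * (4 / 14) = 0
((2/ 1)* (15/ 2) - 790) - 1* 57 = -832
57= 57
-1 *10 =-10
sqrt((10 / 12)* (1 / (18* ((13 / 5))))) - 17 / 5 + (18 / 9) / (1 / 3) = 5* sqrt(39) / 234 + 13 / 5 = 2.73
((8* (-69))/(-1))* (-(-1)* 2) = 1104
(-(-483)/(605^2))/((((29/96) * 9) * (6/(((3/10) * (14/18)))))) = 9016/477662625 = 0.00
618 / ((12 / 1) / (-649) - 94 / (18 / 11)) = -3609738 / 335641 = -10.75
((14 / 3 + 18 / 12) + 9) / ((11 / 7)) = 637 / 66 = 9.65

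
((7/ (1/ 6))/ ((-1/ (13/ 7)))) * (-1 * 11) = 858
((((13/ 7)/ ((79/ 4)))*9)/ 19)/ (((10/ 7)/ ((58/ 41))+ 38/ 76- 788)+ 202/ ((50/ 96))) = -678600/ 6073494799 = -0.00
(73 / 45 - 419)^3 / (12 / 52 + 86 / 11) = -947461444610824 / 104884875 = -9033346.75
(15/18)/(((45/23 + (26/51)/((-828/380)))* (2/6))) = 10557/7274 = 1.45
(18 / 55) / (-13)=-18 / 715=-0.03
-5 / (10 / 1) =-1 / 2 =-0.50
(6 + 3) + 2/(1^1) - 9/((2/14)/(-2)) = 137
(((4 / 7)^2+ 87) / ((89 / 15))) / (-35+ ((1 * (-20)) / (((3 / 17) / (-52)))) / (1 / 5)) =38511 / 77010899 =0.00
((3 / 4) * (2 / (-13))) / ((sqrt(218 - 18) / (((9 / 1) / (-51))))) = 9 * sqrt(2) / 8840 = 0.00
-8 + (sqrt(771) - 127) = -107.23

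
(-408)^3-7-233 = -67917552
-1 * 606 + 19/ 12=-7253/ 12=-604.42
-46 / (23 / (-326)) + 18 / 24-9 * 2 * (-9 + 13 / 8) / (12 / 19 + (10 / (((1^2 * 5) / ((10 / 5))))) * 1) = 239857 / 352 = 681.41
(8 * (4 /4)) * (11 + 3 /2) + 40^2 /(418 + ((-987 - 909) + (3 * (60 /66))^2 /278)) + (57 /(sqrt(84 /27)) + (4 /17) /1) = 131.47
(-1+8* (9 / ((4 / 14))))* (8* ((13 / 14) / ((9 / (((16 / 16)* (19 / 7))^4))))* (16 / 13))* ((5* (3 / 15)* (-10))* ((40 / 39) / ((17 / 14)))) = -1674781235200 / 14326767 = -116898.76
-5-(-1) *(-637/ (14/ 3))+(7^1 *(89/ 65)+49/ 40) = -67959/ 520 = -130.69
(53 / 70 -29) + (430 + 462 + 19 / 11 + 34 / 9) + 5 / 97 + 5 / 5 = 585033599 / 672210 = 870.31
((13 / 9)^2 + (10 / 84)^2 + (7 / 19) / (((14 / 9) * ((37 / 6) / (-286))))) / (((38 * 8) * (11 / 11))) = -99150125 / 3392891712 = -0.03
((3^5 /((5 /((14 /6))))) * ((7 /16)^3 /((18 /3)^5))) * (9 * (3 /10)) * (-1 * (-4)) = 21609 /1638400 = 0.01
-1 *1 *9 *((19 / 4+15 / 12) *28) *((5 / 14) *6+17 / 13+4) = -146448 / 13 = -11265.23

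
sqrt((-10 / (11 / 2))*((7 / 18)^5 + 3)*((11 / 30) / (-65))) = sqrt(6560205) / 14580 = 0.18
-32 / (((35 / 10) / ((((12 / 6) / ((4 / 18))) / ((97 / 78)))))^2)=-136.82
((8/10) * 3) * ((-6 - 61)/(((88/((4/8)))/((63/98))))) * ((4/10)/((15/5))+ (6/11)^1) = -1206/3025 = -0.40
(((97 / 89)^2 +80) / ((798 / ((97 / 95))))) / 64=20793211 / 12810474880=0.00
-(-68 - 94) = 162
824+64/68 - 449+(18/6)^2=6544/17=384.94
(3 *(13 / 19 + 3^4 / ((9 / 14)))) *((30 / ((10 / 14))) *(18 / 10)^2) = 24565842 / 475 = 51717.56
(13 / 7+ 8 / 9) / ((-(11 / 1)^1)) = -173 / 693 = -0.25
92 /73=1.26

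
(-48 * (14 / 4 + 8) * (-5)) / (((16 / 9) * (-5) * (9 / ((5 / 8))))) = -345 / 16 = -21.56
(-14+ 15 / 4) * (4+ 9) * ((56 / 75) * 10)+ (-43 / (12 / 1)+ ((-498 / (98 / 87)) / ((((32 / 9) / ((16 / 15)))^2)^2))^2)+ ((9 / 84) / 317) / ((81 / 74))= -2025613979635749169 / 2055015900000000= -985.69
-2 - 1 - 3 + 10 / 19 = -104 / 19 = -5.47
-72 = -72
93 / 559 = 0.17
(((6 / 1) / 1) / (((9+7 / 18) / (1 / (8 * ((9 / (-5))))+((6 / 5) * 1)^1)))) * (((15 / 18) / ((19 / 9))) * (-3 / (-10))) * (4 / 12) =3663 / 128440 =0.03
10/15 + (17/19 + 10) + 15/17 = 12058/969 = 12.44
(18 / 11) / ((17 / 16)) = 288 / 187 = 1.54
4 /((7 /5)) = 20 /7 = 2.86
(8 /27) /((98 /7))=4 /189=0.02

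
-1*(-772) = 772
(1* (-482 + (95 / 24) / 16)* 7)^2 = 1676898092401 / 147456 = 11372193.01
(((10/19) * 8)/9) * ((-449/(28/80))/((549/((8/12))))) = -1436800/1971459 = -0.73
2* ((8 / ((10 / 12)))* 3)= 288 / 5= 57.60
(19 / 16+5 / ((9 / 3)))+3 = 281 / 48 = 5.85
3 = 3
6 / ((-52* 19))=-3 / 494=-0.01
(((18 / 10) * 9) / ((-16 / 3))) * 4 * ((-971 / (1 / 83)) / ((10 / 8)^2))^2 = -101013842605248 / 3125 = -32324429633.68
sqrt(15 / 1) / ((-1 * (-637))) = sqrt(15) / 637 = 0.01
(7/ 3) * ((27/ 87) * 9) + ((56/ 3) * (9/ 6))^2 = 22925/ 29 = 790.52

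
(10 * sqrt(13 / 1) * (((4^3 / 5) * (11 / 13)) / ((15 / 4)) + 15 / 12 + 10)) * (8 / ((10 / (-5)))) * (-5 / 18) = 55139 * sqrt(13) / 351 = 566.40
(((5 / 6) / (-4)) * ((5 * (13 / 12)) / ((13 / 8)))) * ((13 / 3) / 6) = -325 / 648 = -0.50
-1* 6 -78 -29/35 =-2969/35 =-84.83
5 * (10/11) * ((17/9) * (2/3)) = 1700/297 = 5.72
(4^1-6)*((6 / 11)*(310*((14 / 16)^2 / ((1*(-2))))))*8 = 22785 / 22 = 1035.68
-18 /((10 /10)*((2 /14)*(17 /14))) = -1764 /17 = -103.76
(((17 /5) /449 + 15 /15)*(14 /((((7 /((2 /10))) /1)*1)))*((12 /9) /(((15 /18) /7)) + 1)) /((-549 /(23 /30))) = -17342 /2525625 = -0.01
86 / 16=43 / 8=5.38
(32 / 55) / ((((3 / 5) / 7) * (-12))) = -56 / 99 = -0.57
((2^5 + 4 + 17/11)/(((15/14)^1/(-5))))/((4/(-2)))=2891/33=87.61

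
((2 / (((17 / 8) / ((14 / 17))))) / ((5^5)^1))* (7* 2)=3136 / 903125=0.00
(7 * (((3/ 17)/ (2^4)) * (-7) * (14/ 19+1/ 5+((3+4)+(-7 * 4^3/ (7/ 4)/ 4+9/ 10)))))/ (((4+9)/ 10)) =1540707/ 67184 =22.93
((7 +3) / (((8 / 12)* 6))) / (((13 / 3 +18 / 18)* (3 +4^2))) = 15 / 608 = 0.02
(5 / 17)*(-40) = -11.76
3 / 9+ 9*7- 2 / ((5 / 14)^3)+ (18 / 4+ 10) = 25447 / 750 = 33.93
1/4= 0.25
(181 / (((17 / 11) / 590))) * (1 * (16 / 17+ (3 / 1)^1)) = 78704230 / 289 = 272332.98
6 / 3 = 2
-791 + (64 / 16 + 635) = -152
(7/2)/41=7/82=0.09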